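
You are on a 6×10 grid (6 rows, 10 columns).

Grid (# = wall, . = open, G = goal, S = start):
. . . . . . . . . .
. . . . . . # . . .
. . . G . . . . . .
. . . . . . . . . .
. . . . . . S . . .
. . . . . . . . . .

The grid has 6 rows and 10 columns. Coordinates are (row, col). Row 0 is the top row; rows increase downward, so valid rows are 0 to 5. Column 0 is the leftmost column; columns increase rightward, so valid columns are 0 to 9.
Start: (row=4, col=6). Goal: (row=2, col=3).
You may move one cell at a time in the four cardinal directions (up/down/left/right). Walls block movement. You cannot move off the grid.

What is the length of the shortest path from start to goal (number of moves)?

BFS from (row=4, col=6) until reaching (row=2, col=3):
  Distance 0: (row=4, col=6)
  Distance 1: (row=3, col=6), (row=4, col=5), (row=4, col=7), (row=5, col=6)
  Distance 2: (row=2, col=6), (row=3, col=5), (row=3, col=7), (row=4, col=4), (row=4, col=8), (row=5, col=5), (row=5, col=7)
  Distance 3: (row=2, col=5), (row=2, col=7), (row=3, col=4), (row=3, col=8), (row=4, col=3), (row=4, col=9), (row=5, col=4), (row=5, col=8)
  Distance 4: (row=1, col=5), (row=1, col=7), (row=2, col=4), (row=2, col=8), (row=3, col=3), (row=3, col=9), (row=4, col=2), (row=5, col=3), (row=5, col=9)
  Distance 5: (row=0, col=5), (row=0, col=7), (row=1, col=4), (row=1, col=8), (row=2, col=3), (row=2, col=9), (row=3, col=2), (row=4, col=1), (row=5, col=2)  <- goal reached here
One shortest path (5 moves): (row=4, col=6) -> (row=4, col=5) -> (row=4, col=4) -> (row=4, col=3) -> (row=3, col=3) -> (row=2, col=3)

Answer: Shortest path length: 5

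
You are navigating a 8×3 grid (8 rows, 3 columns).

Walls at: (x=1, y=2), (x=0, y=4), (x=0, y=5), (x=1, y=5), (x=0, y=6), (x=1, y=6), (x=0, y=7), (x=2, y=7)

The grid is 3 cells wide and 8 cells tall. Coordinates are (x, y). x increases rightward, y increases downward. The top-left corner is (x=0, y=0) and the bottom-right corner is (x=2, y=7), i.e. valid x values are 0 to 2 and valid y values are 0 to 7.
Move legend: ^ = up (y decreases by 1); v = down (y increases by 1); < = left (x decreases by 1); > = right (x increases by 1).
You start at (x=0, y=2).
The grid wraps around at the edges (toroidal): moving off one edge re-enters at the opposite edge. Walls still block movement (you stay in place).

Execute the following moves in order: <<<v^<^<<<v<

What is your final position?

Answer: Final position: (x=2, y=2)

Derivation:
Start: (x=0, y=2)
  < (left): (x=0, y=2) -> (x=2, y=2)
  < (left): blocked, stay at (x=2, y=2)
  < (left): blocked, stay at (x=2, y=2)
  v (down): (x=2, y=2) -> (x=2, y=3)
  ^ (up): (x=2, y=3) -> (x=2, y=2)
  < (left): blocked, stay at (x=2, y=2)
  ^ (up): (x=2, y=2) -> (x=2, y=1)
  < (left): (x=2, y=1) -> (x=1, y=1)
  < (left): (x=1, y=1) -> (x=0, y=1)
  < (left): (x=0, y=1) -> (x=2, y=1)
  v (down): (x=2, y=1) -> (x=2, y=2)
  < (left): blocked, stay at (x=2, y=2)
Final: (x=2, y=2)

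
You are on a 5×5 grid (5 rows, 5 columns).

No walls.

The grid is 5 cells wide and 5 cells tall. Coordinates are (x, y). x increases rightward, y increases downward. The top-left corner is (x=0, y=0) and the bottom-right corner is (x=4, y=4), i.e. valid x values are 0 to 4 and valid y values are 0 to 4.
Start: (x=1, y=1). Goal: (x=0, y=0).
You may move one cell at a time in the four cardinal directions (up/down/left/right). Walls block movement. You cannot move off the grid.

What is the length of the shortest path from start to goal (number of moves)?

Answer: Shortest path length: 2

Derivation:
BFS from (x=1, y=1) until reaching (x=0, y=0):
  Distance 0: (x=1, y=1)
  Distance 1: (x=1, y=0), (x=0, y=1), (x=2, y=1), (x=1, y=2)
  Distance 2: (x=0, y=0), (x=2, y=0), (x=3, y=1), (x=0, y=2), (x=2, y=2), (x=1, y=3)  <- goal reached here
One shortest path (2 moves): (x=1, y=1) -> (x=0, y=1) -> (x=0, y=0)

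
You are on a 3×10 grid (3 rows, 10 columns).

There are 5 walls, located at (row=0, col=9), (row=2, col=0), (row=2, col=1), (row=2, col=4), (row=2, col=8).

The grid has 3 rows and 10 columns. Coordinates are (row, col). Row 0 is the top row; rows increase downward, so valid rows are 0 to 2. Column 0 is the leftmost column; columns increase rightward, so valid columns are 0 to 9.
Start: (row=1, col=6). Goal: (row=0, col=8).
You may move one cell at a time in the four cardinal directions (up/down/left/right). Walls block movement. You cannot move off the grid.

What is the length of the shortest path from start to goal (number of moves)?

BFS from (row=1, col=6) until reaching (row=0, col=8):
  Distance 0: (row=1, col=6)
  Distance 1: (row=0, col=6), (row=1, col=5), (row=1, col=7), (row=2, col=6)
  Distance 2: (row=0, col=5), (row=0, col=7), (row=1, col=4), (row=1, col=8), (row=2, col=5), (row=2, col=7)
  Distance 3: (row=0, col=4), (row=0, col=8), (row=1, col=3), (row=1, col=9)  <- goal reached here
One shortest path (3 moves): (row=1, col=6) -> (row=1, col=7) -> (row=1, col=8) -> (row=0, col=8)

Answer: Shortest path length: 3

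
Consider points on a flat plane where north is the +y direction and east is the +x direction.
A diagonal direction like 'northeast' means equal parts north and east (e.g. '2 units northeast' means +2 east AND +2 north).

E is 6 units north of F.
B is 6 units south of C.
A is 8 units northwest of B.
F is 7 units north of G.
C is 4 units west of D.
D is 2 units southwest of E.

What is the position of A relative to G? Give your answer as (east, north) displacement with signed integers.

Place G at the origin (east=0, north=0).
  F is 7 units north of G: delta (east=+0, north=+7); F at (east=0, north=7).
  E is 6 units north of F: delta (east=+0, north=+6); E at (east=0, north=13).
  D is 2 units southwest of E: delta (east=-2, north=-2); D at (east=-2, north=11).
  C is 4 units west of D: delta (east=-4, north=+0); C at (east=-6, north=11).
  B is 6 units south of C: delta (east=+0, north=-6); B at (east=-6, north=5).
  A is 8 units northwest of B: delta (east=-8, north=+8); A at (east=-14, north=13).
Therefore A relative to G: (east=-14, north=13).

Answer: A is at (east=-14, north=13) relative to G.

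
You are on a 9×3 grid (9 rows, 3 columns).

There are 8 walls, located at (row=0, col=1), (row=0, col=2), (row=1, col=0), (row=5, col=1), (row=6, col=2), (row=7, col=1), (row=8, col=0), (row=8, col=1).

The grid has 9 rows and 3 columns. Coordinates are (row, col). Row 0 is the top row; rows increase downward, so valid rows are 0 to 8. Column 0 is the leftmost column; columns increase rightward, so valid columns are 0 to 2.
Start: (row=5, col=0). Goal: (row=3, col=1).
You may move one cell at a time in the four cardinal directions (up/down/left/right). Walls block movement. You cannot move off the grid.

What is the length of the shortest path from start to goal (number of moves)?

BFS from (row=5, col=0) until reaching (row=3, col=1):
  Distance 0: (row=5, col=0)
  Distance 1: (row=4, col=0), (row=6, col=0)
  Distance 2: (row=3, col=0), (row=4, col=1), (row=6, col=1), (row=7, col=0)
  Distance 3: (row=2, col=0), (row=3, col=1), (row=4, col=2)  <- goal reached here
One shortest path (3 moves): (row=5, col=0) -> (row=4, col=0) -> (row=4, col=1) -> (row=3, col=1)

Answer: Shortest path length: 3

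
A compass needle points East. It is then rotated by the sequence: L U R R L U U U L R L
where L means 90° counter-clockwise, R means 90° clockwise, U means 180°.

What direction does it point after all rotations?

Start: East
  L (left (90° counter-clockwise)) -> North
  U (U-turn (180°)) -> South
  R (right (90° clockwise)) -> West
  R (right (90° clockwise)) -> North
  L (left (90° counter-clockwise)) -> West
  U (U-turn (180°)) -> East
  U (U-turn (180°)) -> West
  U (U-turn (180°)) -> East
  L (left (90° counter-clockwise)) -> North
  R (right (90° clockwise)) -> East
  L (left (90° counter-clockwise)) -> North
Final: North

Answer: Final heading: North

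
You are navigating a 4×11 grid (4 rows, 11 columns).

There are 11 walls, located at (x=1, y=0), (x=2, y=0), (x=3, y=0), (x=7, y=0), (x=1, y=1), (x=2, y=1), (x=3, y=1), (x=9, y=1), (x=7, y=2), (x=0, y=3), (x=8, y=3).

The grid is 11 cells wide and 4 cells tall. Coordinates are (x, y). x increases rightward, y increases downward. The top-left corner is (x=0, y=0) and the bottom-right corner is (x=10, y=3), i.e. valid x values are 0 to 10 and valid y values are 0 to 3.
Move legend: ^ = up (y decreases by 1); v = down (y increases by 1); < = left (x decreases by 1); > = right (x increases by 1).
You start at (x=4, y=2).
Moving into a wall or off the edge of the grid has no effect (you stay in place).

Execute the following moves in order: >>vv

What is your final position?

Start: (x=4, y=2)
  > (right): (x=4, y=2) -> (x=5, y=2)
  > (right): (x=5, y=2) -> (x=6, y=2)
  v (down): (x=6, y=2) -> (x=6, y=3)
  v (down): blocked, stay at (x=6, y=3)
Final: (x=6, y=3)

Answer: Final position: (x=6, y=3)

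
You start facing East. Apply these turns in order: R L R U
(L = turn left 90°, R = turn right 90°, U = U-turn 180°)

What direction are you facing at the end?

Answer: Final heading: North

Derivation:
Start: East
  R (right (90° clockwise)) -> South
  L (left (90° counter-clockwise)) -> East
  R (right (90° clockwise)) -> South
  U (U-turn (180°)) -> North
Final: North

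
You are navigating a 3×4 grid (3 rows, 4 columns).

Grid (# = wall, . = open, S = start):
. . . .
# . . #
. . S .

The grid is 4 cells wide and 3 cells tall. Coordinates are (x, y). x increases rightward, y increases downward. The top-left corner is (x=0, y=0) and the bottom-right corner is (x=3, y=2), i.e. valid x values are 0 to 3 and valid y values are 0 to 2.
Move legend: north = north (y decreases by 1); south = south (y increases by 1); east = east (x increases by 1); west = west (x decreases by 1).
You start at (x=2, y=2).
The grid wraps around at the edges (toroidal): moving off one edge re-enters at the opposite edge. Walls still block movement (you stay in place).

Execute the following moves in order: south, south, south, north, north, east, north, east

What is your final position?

Start: (x=2, y=2)
  south (south): (x=2, y=2) -> (x=2, y=0)
  south (south): (x=2, y=0) -> (x=2, y=1)
  south (south): (x=2, y=1) -> (x=2, y=2)
  north (north): (x=2, y=2) -> (x=2, y=1)
  north (north): (x=2, y=1) -> (x=2, y=0)
  east (east): (x=2, y=0) -> (x=3, y=0)
  north (north): (x=3, y=0) -> (x=3, y=2)
  east (east): (x=3, y=2) -> (x=0, y=2)
Final: (x=0, y=2)

Answer: Final position: (x=0, y=2)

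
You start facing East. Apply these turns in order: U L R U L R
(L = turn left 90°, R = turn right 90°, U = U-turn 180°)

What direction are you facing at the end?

Answer: Final heading: East

Derivation:
Start: East
  U (U-turn (180°)) -> West
  L (left (90° counter-clockwise)) -> South
  R (right (90° clockwise)) -> West
  U (U-turn (180°)) -> East
  L (left (90° counter-clockwise)) -> North
  R (right (90° clockwise)) -> East
Final: East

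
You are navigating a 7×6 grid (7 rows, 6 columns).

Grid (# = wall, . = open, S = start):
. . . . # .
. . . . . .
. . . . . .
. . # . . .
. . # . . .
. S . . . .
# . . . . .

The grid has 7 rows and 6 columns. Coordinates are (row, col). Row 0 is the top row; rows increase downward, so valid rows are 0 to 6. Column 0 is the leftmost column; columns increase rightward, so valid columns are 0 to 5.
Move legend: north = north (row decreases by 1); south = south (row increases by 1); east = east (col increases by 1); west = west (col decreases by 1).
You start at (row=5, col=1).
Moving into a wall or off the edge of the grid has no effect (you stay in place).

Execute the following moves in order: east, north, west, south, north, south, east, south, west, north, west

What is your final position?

Start: (row=5, col=1)
  east (east): (row=5, col=1) -> (row=5, col=2)
  north (north): blocked, stay at (row=5, col=2)
  west (west): (row=5, col=2) -> (row=5, col=1)
  south (south): (row=5, col=1) -> (row=6, col=1)
  north (north): (row=6, col=1) -> (row=5, col=1)
  south (south): (row=5, col=1) -> (row=6, col=1)
  east (east): (row=6, col=1) -> (row=6, col=2)
  south (south): blocked, stay at (row=6, col=2)
  west (west): (row=6, col=2) -> (row=6, col=1)
  north (north): (row=6, col=1) -> (row=5, col=1)
  west (west): (row=5, col=1) -> (row=5, col=0)
Final: (row=5, col=0)

Answer: Final position: (row=5, col=0)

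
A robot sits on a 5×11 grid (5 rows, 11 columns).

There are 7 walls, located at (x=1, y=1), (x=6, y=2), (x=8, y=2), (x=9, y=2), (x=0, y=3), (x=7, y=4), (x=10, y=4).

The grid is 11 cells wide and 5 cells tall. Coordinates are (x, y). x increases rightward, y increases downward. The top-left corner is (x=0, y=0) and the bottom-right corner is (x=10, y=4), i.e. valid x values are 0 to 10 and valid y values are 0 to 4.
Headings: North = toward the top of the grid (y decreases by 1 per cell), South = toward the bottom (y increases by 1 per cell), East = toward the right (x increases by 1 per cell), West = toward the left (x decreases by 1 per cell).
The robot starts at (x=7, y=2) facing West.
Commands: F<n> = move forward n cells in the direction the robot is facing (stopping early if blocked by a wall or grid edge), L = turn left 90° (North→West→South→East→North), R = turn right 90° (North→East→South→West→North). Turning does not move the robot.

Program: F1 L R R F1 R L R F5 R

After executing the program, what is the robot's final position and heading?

Answer: Final position: (x=10, y=1), facing South

Derivation:
Start: (x=7, y=2), facing West
  F1: move forward 0/1 (blocked), now at (x=7, y=2)
  L: turn left, now facing South
  R: turn right, now facing West
  R: turn right, now facing North
  F1: move forward 1, now at (x=7, y=1)
  R: turn right, now facing East
  L: turn left, now facing North
  R: turn right, now facing East
  F5: move forward 3/5 (blocked), now at (x=10, y=1)
  R: turn right, now facing South
Final: (x=10, y=1), facing South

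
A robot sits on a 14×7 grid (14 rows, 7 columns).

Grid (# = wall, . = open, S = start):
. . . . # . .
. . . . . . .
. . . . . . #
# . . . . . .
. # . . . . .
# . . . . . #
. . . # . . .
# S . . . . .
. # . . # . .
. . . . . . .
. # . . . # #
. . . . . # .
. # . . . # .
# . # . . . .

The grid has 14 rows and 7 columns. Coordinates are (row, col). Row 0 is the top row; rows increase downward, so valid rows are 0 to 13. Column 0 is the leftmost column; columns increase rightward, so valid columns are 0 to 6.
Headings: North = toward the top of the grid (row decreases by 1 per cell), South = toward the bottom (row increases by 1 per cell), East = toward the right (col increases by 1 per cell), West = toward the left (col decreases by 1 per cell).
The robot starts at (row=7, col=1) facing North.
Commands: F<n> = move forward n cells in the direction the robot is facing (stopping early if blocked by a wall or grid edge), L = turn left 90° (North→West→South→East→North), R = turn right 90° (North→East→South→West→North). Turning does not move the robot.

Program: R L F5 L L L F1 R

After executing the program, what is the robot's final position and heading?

Start: (row=7, col=1), facing North
  R: turn right, now facing East
  L: turn left, now facing North
  F5: move forward 2/5 (blocked), now at (row=5, col=1)
  L: turn left, now facing West
  L: turn left, now facing South
  L: turn left, now facing East
  F1: move forward 1, now at (row=5, col=2)
  R: turn right, now facing South
Final: (row=5, col=2), facing South

Answer: Final position: (row=5, col=2), facing South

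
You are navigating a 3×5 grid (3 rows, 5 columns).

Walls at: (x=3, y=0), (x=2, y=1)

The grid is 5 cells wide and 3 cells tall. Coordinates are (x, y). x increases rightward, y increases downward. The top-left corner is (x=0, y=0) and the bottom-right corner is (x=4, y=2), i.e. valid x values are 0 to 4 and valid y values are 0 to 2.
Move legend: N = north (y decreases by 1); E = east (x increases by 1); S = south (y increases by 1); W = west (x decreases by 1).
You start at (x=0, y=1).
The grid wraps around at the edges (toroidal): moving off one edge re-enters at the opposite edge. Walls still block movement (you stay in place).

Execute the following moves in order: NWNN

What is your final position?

Start: (x=0, y=1)
  N (north): (x=0, y=1) -> (x=0, y=0)
  W (west): (x=0, y=0) -> (x=4, y=0)
  N (north): (x=4, y=0) -> (x=4, y=2)
  N (north): (x=4, y=2) -> (x=4, y=1)
Final: (x=4, y=1)

Answer: Final position: (x=4, y=1)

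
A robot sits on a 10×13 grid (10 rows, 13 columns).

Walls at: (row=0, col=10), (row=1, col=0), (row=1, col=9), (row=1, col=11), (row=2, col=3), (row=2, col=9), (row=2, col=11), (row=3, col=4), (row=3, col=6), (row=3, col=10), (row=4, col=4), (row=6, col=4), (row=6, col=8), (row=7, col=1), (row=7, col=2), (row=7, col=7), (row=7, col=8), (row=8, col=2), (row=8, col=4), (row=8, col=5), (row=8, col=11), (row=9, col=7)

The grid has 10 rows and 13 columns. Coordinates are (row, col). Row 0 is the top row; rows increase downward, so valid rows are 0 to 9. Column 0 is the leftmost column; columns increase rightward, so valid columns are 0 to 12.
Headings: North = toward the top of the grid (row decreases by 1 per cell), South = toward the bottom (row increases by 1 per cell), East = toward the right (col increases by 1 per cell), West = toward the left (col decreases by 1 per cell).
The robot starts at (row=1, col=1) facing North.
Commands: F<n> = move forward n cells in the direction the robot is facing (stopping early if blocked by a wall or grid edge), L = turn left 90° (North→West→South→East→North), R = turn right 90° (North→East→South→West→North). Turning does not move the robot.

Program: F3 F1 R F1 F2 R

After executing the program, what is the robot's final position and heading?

Start: (row=1, col=1), facing North
  F3: move forward 1/3 (blocked), now at (row=0, col=1)
  F1: move forward 0/1 (blocked), now at (row=0, col=1)
  R: turn right, now facing East
  F1: move forward 1, now at (row=0, col=2)
  F2: move forward 2, now at (row=0, col=4)
  R: turn right, now facing South
Final: (row=0, col=4), facing South

Answer: Final position: (row=0, col=4), facing South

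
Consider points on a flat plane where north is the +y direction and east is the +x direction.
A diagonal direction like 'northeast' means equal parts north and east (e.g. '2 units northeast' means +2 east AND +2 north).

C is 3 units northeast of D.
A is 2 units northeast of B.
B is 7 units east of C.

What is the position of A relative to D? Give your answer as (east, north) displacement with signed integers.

Place D at the origin (east=0, north=0).
  C is 3 units northeast of D: delta (east=+3, north=+3); C at (east=3, north=3).
  B is 7 units east of C: delta (east=+7, north=+0); B at (east=10, north=3).
  A is 2 units northeast of B: delta (east=+2, north=+2); A at (east=12, north=5).
Therefore A relative to D: (east=12, north=5).

Answer: A is at (east=12, north=5) relative to D.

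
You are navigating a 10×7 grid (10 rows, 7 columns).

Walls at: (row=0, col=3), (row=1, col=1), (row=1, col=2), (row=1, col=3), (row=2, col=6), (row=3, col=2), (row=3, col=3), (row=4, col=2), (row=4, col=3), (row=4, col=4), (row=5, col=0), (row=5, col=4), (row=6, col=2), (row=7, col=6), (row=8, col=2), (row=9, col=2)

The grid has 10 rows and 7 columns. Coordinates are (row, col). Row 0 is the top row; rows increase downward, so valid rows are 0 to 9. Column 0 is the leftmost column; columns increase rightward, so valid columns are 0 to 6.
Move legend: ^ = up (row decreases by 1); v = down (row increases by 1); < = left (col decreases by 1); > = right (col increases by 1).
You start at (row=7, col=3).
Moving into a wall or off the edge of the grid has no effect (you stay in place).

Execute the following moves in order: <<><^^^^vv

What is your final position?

Answer: Final position: (row=5, col=1)

Derivation:
Start: (row=7, col=3)
  < (left): (row=7, col=3) -> (row=7, col=2)
  < (left): (row=7, col=2) -> (row=7, col=1)
  > (right): (row=7, col=1) -> (row=7, col=2)
  < (left): (row=7, col=2) -> (row=7, col=1)
  ^ (up): (row=7, col=1) -> (row=6, col=1)
  ^ (up): (row=6, col=1) -> (row=5, col=1)
  ^ (up): (row=5, col=1) -> (row=4, col=1)
  ^ (up): (row=4, col=1) -> (row=3, col=1)
  v (down): (row=3, col=1) -> (row=4, col=1)
  v (down): (row=4, col=1) -> (row=5, col=1)
Final: (row=5, col=1)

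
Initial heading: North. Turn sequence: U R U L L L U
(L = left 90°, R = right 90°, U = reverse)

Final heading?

Answer: Final heading: North

Derivation:
Start: North
  U (U-turn (180°)) -> South
  R (right (90° clockwise)) -> West
  U (U-turn (180°)) -> East
  L (left (90° counter-clockwise)) -> North
  L (left (90° counter-clockwise)) -> West
  L (left (90° counter-clockwise)) -> South
  U (U-turn (180°)) -> North
Final: North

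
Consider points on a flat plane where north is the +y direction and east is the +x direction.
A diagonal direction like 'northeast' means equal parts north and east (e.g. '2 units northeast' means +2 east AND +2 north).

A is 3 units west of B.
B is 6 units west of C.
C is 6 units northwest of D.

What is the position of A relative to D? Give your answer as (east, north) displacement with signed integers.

Answer: A is at (east=-15, north=6) relative to D.

Derivation:
Place D at the origin (east=0, north=0).
  C is 6 units northwest of D: delta (east=-6, north=+6); C at (east=-6, north=6).
  B is 6 units west of C: delta (east=-6, north=+0); B at (east=-12, north=6).
  A is 3 units west of B: delta (east=-3, north=+0); A at (east=-15, north=6).
Therefore A relative to D: (east=-15, north=6).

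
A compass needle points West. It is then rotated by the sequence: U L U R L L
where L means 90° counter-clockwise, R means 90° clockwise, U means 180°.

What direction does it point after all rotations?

Start: West
  U (U-turn (180°)) -> East
  L (left (90° counter-clockwise)) -> North
  U (U-turn (180°)) -> South
  R (right (90° clockwise)) -> West
  L (left (90° counter-clockwise)) -> South
  L (left (90° counter-clockwise)) -> East
Final: East

Answer: Final heading: East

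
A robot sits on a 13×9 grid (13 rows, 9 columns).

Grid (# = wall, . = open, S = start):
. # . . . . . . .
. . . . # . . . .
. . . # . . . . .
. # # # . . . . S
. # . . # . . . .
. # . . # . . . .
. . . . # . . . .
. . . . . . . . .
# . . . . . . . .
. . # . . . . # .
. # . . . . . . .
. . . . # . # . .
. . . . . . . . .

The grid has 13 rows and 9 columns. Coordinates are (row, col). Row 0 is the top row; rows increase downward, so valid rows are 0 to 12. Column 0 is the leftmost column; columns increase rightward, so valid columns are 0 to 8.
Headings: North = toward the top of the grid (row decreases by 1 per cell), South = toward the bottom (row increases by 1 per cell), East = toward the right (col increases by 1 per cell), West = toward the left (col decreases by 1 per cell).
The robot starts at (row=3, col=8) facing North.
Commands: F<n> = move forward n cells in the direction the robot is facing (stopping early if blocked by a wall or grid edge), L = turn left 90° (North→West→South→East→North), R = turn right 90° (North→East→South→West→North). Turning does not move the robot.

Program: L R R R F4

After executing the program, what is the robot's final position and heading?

Start: (row=3, col=8), facing North
  L: turn left, now facing West
  R: turn right, now facing North
  R: turn right, now facing East
  R: turn right, now facing South
  F4: move forward 4, now at (row=7, col=8)
Final: (row=7, col=8), facing South

Answer: Final position: (row=7, col=8), facing South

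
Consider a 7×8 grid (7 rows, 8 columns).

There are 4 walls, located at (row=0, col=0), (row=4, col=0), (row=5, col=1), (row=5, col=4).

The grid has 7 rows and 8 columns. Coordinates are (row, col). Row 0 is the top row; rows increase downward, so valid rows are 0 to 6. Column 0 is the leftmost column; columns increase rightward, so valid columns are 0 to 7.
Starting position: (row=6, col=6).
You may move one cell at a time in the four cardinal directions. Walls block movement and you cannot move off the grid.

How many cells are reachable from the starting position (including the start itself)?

BFS flood-fill from (row=6, col=6):
  Distance 0: (row=6, col=6)
  Distance 1: (row=5, col=6), (row=6, col=5), (row=6, col=7)
  Distance 2: (row=4, col=6), (row=5, col=5), (row=5, col=7), (row=6, col=4)
  Distance 3: (row=3, col=6), (row=4, col=5), (row=4, col=7), (row=6, col=3)
  Distance 4: (row=2, col=6), (row=3, col=5), (row=3, col=7), (row=4, col=4), (row=5, col=3), (row=6, col=2)
  Distance 5: (row=1, col=6), (row=2, col=5), (row=2, col=7), (row=3, col=4), (row=4, col=3), (row=5, col=2), (row=6, col=1)
  Distance 6: (row=0, col=6), (row=1, col=5), (row=1, col=7), (row=2, col=4), (row=3, col=3), (row=4, col=2), (row=6, col=0)
  Distance 7: (row=0, col=5), (row=0, col=7), (row=1, col=4), (row=2, col=3), (row=3, col=2), (row=4, col=1), (row=5, col=0)
  Distance 8: (row=0, col=4), (row=1, col=3), (row=2, col=2), (row=3, col=1)
  Distance 9: (row=0, col=3), (row=1, col=2), (row=2, col=1), (row=3, col=0)
  Distance 10: (row=0, col=2), (row=1, col=1), (row=2, col=0)
  Distance 11: (row=0, col=1), (row=1, col=0)
Total reachable: 52 (grid has 52 open cells total)

Answer: Reachable cells: 52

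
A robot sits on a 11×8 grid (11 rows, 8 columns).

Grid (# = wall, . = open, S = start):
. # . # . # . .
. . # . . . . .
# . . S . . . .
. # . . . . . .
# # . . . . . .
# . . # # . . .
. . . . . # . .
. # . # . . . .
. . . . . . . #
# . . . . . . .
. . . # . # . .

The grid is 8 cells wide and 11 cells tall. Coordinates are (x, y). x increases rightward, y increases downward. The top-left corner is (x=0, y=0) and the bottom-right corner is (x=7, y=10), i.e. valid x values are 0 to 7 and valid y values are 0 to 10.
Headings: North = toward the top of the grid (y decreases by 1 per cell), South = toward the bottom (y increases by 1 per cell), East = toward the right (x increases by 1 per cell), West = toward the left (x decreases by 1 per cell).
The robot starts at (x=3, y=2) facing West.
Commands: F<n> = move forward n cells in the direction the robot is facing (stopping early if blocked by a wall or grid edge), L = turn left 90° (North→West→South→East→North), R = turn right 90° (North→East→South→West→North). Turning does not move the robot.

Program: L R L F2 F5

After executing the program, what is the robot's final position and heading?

Start: (x=3, y=2), facing West
  L: turn left, now facing South
  R: turn right, now facing West
  L: turn left, now facing South
  F2: move forward 2, now at (x=3, y=4)
  F5: move forward 0/5 (blocked), now at (x=3, y=4)
Final: (x=3, y=4), facing South

Answer: Final position: (x=3, y=4), facing South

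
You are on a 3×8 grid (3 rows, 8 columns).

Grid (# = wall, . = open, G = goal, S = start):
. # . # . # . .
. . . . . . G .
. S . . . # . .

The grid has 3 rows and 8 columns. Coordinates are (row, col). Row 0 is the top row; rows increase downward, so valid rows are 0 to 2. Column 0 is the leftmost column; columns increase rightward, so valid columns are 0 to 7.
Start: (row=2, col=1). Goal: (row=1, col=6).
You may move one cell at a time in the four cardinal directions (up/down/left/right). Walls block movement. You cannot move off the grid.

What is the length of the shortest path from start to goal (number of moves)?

Answer: Shortest path length: 6

Derivation:
BFS from (row=2, col=1) until reaching (row=1, col=6):
  Distance 0: (row=2, col=1)
  Distance 1: (row=1, col=1), (row=2, col=0), (row=2, col=2)
  Distance 2: (row=1, col=0), (row=1, col=2), (row=2, col=3)
  Distance 3: (row=0, col=0), (row=0, col=2), (row=1, col=3), (row=2, col=4)
  Distance 4: (row=1, col=4)
  Distance 5: (row=0, col=4), (row=1, col=5)
  Distance 6: (row=1, col=6)  <- goal reached here
One shortest path (6 moves): (row=2, col=1) -> (row=2, col=2) -> (row=2, col=3) -> (row=2, col=4) -> (row=1, col=4) -> (row=1, col=5) -> (row=1, col=6)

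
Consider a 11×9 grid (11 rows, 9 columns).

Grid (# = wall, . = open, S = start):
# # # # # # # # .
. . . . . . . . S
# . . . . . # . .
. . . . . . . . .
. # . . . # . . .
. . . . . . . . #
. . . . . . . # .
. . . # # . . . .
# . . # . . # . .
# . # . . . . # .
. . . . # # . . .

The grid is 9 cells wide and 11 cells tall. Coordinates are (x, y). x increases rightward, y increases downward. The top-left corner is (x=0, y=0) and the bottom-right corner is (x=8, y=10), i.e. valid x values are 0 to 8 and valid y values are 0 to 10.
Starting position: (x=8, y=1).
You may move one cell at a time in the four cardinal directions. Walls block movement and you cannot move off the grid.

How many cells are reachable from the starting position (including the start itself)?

Answer: Reachable cells: 75

Derivation:
BFS flood-fill from (x=8, y=1):
  Distance 0: (x=8, y=1)
  Distance 1: (x=8, y=0), (x=7, y=1), (x=8, y=2)
  Distance 2: (x=6, y=1), (x=7, y=2), (x=8, y=3)
  Distance 3: (x=5, y=1), (x=7, y=3), (x=8, y=4)
  Distance 4: (x=4, y=1), (x=5, y=2), (x=6, y=3), (x=7, y=4)
  Distance 5: (x=3, y=1), (x=4, y=2), (x=5, y=3), (x=6, y=4), (x=7, y=5)
  Distance 6: (x=2, y=1), (x=3, y=2), (x=4, y=3), (x=6, y=5)
  Distance 7: (x=1, y=1), (x=2, y=2), (x=3, y=3), (x=4, y=4), (x=5, y=5), (x=6, y=6)
  Distance 8: (x=0, y=1), (x=1, y=2), (x=2, y=3), (x=3, y=4), (x=4, y=5), (x=5, y=6), (x=6, y=7)
  Distance 9: (x=1, y=3), (x=2, y=4), (x=3, y=5), (x=4, y=6), (x=5, y=7), (x=7, y=7)
  Distance 10: (x=0, y=3), (x=2, y=5), (x=3, y=6), (x=8, y=7), (x=5, y=8), (x=7, y=8)
  Distance 11: (x=0, y=4), (x=1, y=5), (x=2, y=6), (x=8, y=6), (x=4, y=8), (x=8, y=8), (x=5, y=9)
  Distance 12: (x=0, y=5), (x=1, y=6), (x=2, y=7), (x=4, y=9), (x=6, y=9), (x=8, y=9)
  Distance 13: (x=0, y=6), (x=1, y=7), (x=2, y=8), (x=3, y=9), (x=6, y=10), (x=8, y=10)
  Distance 14: (x=0, y=7), (x=1, y=8), (x=3, y=10), (x=7, y=10)
  Distance 15: (x=1, y=9), (x=2, y=10)
  Distance 16: (x=1, y=10)
  Distance 17: (x=0, y=10)
Total reachable: 75 (grid has 75 open cells total)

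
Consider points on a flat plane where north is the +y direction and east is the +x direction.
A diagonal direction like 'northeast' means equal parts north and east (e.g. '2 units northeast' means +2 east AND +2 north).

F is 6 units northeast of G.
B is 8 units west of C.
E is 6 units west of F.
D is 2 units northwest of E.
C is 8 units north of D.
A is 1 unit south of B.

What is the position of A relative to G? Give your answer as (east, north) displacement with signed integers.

Place G at the origin (east=0, north=0).
  F is 6 units northeast of G: delta (east=+6, north=+6); F at (east=6, north=6).
  E is 6 units west of F: delta (east=-6, north=+0); E at (east=0, north=6).
  D is 2 units northwest of E: delta (east=-2, north=+2); D at (east=-2, north=8).
  C is 8 units north of D: delta (east=+0, north=+8); C at (east=-2, north=16).
  B is 8 units west of C: delta (east=-8, north=+0); B at (east=-10, north=16).
  A is 1 unit south of B: delta (east=+0, north=-1); A at (east=-10, north=15).
Therefore A relative to G: (east=-10, north=15).

Answer: A is at (east=-10, north=15) relative to G.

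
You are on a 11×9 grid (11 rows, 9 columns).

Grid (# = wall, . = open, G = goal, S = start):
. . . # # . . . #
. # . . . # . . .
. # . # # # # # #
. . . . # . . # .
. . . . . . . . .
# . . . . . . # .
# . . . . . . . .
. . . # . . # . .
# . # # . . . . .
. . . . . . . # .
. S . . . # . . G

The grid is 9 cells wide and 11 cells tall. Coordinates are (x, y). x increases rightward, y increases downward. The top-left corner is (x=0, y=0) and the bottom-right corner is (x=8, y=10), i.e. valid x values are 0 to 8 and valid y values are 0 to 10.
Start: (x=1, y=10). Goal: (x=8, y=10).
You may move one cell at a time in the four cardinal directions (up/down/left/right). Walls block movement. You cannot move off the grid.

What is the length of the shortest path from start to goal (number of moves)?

BFS from (x=1, y=10) until reaching (x=8, y=10):
  Distance 0: (x=1, y=10)
  Distance 1: (x=1, y=9), (x=0, y=10), (x=2, y=10)
  Distance 2: (x=1, y=8), (x=0, y=9), (x=2, y=9), (x=3, y=10)
  Distance 3: (x=1, y=7), (x=3, y=9), (x=4, y=10)
  Distance 4: (x=1, y=6), (x=0, y=7), (x=2, y=7), (x=4, y=9)
  Distance 5: (x=1, y=5), (x=2, y=6), (x=4, y=8), (x=5, y=9)
  Distance 6: (x=1, y=4), (x=2, y=5), (x=3, y=6), (x=4, y=7), (x=5, y=8), (x=6, y=9)
  Distance 7: (x=1, y=3), (x=0, y=4), (x=2, y=4), (x=3, y=5), (x=4, y=6), (x=5, y=7), (x=6, y=8), (x=6, y=10)
  Distance 8: (x=0, y=3), (x=2, y=3), (x=3, y=4), (x=4, y=5), (x=5, y=6), (x=7, y=8), (x=7, y=10)
  Distance 9: (x=0, y=2), (x=2, y=2), (x=3, y=3), (x=4, y=4), (x=5, y=5), (x=6, y=6), (x=7, y=7), (x=8, y=8), (x=8, y=10)  <- goal reached here
One shortest path (9 moves): (x=1, y=10) -> (x=2, y=10) -> (x=3, y=10) -> (x=4, y=10) -> (x=4, y=9) -> (x=5, y=9) -> (x=6, y=9) -> (x=6, y=10) -> (x=7, y=10) -> (x=8, y=10)

Answer: Shortest path length: 9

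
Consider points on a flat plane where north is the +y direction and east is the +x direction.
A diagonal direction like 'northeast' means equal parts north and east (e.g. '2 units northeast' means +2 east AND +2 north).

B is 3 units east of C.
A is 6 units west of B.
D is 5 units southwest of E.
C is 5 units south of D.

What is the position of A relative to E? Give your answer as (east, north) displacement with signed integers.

Answer: A is at (east=-8, north=-10) relative to E.

Derivation:
Place E at the origin (east=0, north=0).
  D is 5 units southwest of E: delta (east=-5, north=-5); D at (east=-5, north=-5).
  C is 5 units south of D: delta (east=+0, north=-5); C at (east=-5, north=-10).
  B is 3 units east of C: delta (east=+3, north=+0); B at (east=-2, north=-10).
  A is 6 units west of B: delta (east=-6, north=+0); A at (east=-8, north=-10).
Therefore A relative to E: (east=-8, north=-10).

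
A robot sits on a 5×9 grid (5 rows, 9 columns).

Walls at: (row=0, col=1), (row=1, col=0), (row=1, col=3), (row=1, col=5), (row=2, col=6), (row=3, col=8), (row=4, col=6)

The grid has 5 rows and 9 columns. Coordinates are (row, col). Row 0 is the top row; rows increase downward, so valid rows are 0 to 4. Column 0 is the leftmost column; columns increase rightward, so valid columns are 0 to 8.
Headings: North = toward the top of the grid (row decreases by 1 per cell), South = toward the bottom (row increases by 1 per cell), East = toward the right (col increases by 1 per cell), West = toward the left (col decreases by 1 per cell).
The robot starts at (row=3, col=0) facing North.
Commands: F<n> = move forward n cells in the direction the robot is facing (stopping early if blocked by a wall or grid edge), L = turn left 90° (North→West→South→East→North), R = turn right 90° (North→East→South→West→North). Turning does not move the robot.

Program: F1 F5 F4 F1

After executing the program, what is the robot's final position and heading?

Answer: Final position: (row=2, col=0), facing North

Derivation:
Start: (row=3, col=0), facing North
  F1: move forward 1, now at (row=2, col=0)
  F5: move forward 0/5 (blocked), now at (row=2, col=0)
  F4: move forward 0/4 (blocked), now at (row=2, col=0)
  F1: move forward 0/1 (blocked), now at (row=2, col=0)
Final: (row=2, col=0), facing North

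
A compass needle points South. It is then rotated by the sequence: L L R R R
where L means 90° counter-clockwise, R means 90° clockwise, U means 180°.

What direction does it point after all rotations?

Answer: Final heading: West

Derivation:
Start: South
  L (left (90° counter-clockwise)) -> East
  L (left (90° counter-clockwise)) -> North
  R (right (90° clockwise)) -> East
  R (right (90° clockwise)) -> South
  R (right (90° clockwise)) -> West
Final: West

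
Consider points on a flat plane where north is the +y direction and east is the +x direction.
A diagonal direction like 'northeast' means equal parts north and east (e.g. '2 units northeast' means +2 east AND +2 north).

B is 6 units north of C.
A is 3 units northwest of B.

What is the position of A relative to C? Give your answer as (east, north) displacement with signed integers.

Answer: A is at (east=-3, north=9) relative to C.

Derivation:
Place C at the origin (east=0, north=0).
  B is 6 units north of C: delta (east=+0, north=+6); B at (east=0, north=6).
  A is 3 units northwest of B: delta (east=-3, north=+3); A at (east=-3, north=9).
Therefore A relative to C: (east=-3, north=9).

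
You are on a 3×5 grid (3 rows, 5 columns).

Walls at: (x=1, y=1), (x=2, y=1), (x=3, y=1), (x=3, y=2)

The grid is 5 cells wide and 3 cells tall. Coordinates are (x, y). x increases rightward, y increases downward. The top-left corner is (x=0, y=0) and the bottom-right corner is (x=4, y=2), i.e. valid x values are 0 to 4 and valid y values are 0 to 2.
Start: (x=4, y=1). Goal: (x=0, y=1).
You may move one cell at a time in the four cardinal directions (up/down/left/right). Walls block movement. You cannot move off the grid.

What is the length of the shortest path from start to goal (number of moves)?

Answer: Shortest path length: 6

Derivation:
BFS from (x=4, y=1) until reaching (x=0, y=1):
  Distance 0: (x=4, y=1)
  Distance 1: (x=4, y=0), (x=4, y=2)
  Distance 2: (x=3, y=0)
  Distance 3: (x=2, y=0)
  Distance 4: (x=1, y=0)
  Distance 5: (x=0, y=0)
  Distance 6: (x=0, y=1)  <- goal reached here
One shortest path (6 moves): (x=4, y=1) -> (x=4, y=0) -> (x=3, y=0) -> (x=2, y=0) -> (x=1, y=0) -> (x=0, y=0) -> (x=0, y=1)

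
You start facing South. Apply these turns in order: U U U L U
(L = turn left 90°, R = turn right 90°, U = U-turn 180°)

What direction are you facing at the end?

Start: South
  U (U-turn (180°)) -> North
  U (U-turn (180°)) -> South
  U (U-turn (180°)) -> North
  L (left (90° counter-clockwise)) -> West
  U (U-turn (180°)) -> East
Final: East

Answer: Final heading: East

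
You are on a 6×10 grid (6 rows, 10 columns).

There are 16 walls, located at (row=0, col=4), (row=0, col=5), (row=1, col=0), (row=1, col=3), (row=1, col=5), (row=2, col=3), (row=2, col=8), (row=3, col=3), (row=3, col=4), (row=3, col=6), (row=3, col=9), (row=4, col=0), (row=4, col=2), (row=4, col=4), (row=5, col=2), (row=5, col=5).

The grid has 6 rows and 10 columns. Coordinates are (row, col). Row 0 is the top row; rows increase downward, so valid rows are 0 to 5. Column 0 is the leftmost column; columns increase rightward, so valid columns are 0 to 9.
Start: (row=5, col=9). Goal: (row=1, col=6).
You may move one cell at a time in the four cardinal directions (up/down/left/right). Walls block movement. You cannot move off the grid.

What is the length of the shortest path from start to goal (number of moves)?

BFS from (row=5, col=9) until reaching (row=1, col=6):
  Distance 0: (row=5, col=9)
  Distance 1: (row=4, col=9), (row=5, col=8)
  Distance 2: (row=4, col=8), (row=5, col=7)
  Distance 3: (row=3, col=8), (row=4, col=7), (row=5, col=6)
  Distance 4: (row=3, col=7), (row=4, col=6)
  Distance 5: (row=2, col=7), (row=4, col=5)
  Distance 6: (row=1, col=7), (row=2, col=6), (row=3, col=5)
  Distance 7: (row=0, col=7), (row=1, col=6), (row=1, col=8), (row=2, col=5)  <- goal reached here
One shortest path (7 moves): (row=5, col=9) -> (row=5, col=8) -> (row=5, col=7) -> (row=4, col=7) -> (row=3, col=7) -> (row=2, col=7) -> (row=2, col=6) -> (row=1, col=6)

Answer: Shortest path length: 7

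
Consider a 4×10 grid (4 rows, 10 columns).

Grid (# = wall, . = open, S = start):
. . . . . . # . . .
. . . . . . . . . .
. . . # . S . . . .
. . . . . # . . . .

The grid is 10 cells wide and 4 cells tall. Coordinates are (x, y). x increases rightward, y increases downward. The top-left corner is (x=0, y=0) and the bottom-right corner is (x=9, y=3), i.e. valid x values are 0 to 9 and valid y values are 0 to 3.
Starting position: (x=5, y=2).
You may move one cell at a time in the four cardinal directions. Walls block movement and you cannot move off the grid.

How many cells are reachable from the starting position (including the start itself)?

Answer: Reachable cells: 37

Derivation:
BFS flood-fill from (x=5, y=2):
  Distance 0: (x=5, y=2)
  Distance 1: (x=5, y=1), (x=4, y=2), (x=6, y=2)
  Distance 2: (x=5, y=0), (x=4, y=1), (x=6, y=1), (x=7, y=2), (x=4, y=3), (x=6, y=3)
  Distance 3: (x=4, y=0), (x=3, y=1), (x=7, y=1), (x=8, y=2), (x=3, y=3), (x=7, y=3)
  Distance 4: (x=3, y=0), (x=7, y=0), (x=2, y=1), (x=8, y=1), (x=9, y=2), (x=2, y=3), (x=8, y=3)
  Distance 5: (x=2, y=0), (x=8, y=0), (x=1, y=1), (x=9, y=1), (x=2, y=2), (x=1, y=3), (x=9, y=3)
  Distance 6: (x=1, y=0), (x=9, y=0), (x=0, y=1), (x=1, y=2), (x=0, y=3)
  Distance 7: (x=0, y=0), (x=0, y=2)
Total reachable: 37 (grid has 37 open cells total)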